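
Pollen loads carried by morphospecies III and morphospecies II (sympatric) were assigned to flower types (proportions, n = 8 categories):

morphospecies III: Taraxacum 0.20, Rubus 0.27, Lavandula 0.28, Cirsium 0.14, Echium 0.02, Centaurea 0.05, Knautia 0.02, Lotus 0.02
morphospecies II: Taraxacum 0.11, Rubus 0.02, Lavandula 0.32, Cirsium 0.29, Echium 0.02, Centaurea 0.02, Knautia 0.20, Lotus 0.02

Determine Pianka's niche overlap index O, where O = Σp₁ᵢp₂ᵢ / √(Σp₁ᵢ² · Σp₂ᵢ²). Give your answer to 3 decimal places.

0.720

Σ p₁ᵢp₂ᵢ = 0.0220 + 0.0054 + 0.0896 + 0.0406 + 0.0004 + 0.0010 + 0.0040 + 0.0004 = 0.1634
Σp_1ᵢ² = 0.20² + 0.27² + 0.28² + 0.14² + 0.02² + 0.05² + 0.02² + 0.02² = 0.0400 + 0.0729 + 0.0784 + 0.0196 + 0.0004 + 0.0025 + 0.0004 + 0.0004 = 0.2146
Σp_2ᵢ² = 0.11² + 0.02² + 0.32² + 0.29² + 0.02² + 0.02² + 0.20² + 0.02² = 0.0121 + 0.0004 + 0.1024 + 0.0841 + 0.0004 + 0.0004 + 0.0400 + 0.0004 = 0.2402
O = 0.1634 / √(0.2146 × 0.2402) = 0.1634 / 0.227039 = 0.71970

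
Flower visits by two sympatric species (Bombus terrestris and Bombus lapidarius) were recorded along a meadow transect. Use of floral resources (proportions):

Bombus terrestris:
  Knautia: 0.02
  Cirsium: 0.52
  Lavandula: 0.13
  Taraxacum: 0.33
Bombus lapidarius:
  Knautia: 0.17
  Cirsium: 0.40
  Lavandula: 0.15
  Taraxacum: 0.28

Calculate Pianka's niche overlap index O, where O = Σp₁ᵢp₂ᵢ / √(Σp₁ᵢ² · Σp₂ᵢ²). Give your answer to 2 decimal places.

Σ p₁ᵢp₂ᵢ = 0.0034 + 0.2080 + 0.0195 + 0.0924 = 0.3233
Σp_1ᵢ² = 0.02² + 0.52² + 0.13² + 0.33² = 0.0004 + 0.2704 + 0.0169 + 0.1089 = 0.3966
Σp_2ᵢ² = 0.17² + 0.40² + 0.15² + 0.28² = 0.0289 + 0.1600 + 0.0225 + 0.0784 = 0.2898
O = 0.3233 / √(0.3966 × 0.2898) = 0.3233 / 0.33902 = 0.9536

0.95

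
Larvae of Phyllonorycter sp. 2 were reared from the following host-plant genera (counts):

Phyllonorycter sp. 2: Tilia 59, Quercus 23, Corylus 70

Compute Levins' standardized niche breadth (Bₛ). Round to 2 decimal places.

Proportions for Phyllonorycter sp. 2 (n=152): 59/152=0.3882, 23/152=0.1513, 70/152=0.4605
Σpᵢ² = 0.3882² + 0.1513² + 0.4605² = 0.150699 + 0.022892 + 0.212060 = 0.385651
B = 1 / 0.385651 = 2.5930
Bₛ = (B − 1)/(n − 1) = (2.5930 − 1)/(3 − 1) = 1.5930/2 = 0.7965

0.80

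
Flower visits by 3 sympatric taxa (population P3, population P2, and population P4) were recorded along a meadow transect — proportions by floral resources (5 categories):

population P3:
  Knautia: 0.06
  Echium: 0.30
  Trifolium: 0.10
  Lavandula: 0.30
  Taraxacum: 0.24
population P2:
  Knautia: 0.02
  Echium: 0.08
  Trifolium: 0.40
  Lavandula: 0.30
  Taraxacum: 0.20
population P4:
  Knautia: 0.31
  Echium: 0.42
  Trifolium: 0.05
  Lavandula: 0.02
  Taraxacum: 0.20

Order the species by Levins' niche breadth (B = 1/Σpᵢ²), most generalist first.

population P3 > population P2 > population P4

Σp_P3ᵢ² = 0.06² + 0.30² + 0.10² + 0.30² + 0.24² = 0.0036 + 0.0900 + 0.0100 + 0.0900 + 0.0576 = 0.2512
B_P3 = 1 / 0.2512 = 3.9809
Σp_P2ᵢ² = 0.02² + 0.08² + 0.40² + 0.30² + 0.20² = 0.0004 + 0.0064 + 0.1600 + 0.0900 + 0.0400 = 0.2968
B_P2 = 1 / 0.2968 = 3.3693
Σp_P4ᵢ² = 0.31² + 0.42² + 0.05² + 0.02² + 0.20² = 0.0961 + 0.1764 + 0.0025 + 0.0004 + 0.0400 = 0.3154
B_P4 = 1 / 0.3154 = 3.1706
Ranking by B (broadest → narrowest): population P3 (3.98) > population P2 (3.37) > population P4 (3.17)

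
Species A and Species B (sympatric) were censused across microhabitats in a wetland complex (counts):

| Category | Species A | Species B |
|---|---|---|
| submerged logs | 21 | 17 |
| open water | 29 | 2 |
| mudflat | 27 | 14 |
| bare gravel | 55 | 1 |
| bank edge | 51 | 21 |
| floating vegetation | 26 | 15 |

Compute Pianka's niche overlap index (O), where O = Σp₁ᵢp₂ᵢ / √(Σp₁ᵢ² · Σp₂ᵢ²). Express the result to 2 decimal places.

0.74

Proportions for Species A (n=209): 21/209=0.1005, 29/209=0.1388, 27/209=0.1292, 55/209=0.2632, 51/209=0.2440, 26/209=0.1244
Proportions for Species B (n=70): 17/70=0.2429, 2/70=0.0286, 14/70=0.2000, 1/70=0.0143, 21/70=0.3000, 15/70=0.2143
Σ p₁ᵢp₂ᵢ = 0.024411 + 0.003970 + 0.025840 + 0.003764 + 0.073200 + 0.026659 = 0.157844
Σp_1ᵢ² = 0.1005² + 0.1388² + 0.1292² + 0.2632² + 0.2440² + 0.1244² = 0.010100 + 0.019265 + 0.016693 + 0.069274 + 0.059536 + 0.015475 = 0.190343
Σp_2ᵢ² = 0.2429² + 0.0286² + 0.2000² + 0.0143² + 0.3000² + 0.2143² = 0.059000 + 0.000818 + 0.040000 + 0.000204 + 0.090000 + 0.045924 = 0.235946
O = 0.157844 / √(0.190343 × 0.235946) = 0.157844 / 0.2119214 = 0.7448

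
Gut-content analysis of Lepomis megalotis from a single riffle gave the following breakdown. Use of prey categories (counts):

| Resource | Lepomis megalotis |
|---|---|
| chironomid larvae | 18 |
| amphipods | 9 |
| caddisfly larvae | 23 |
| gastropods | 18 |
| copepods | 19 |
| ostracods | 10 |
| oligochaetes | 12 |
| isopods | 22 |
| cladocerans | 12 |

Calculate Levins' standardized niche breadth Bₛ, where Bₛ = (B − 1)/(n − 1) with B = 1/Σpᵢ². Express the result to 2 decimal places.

Proportions for Lepomis megalotis (n=143): 18/143=0.1259, 9/143=0.0629, 23/143=0.1608, 18/143=0.1259, 19/143=0.1329, 10/143=0.0699, 12/143=0.0839, 22/143=0.1538, 12/143=0.0839
Σpᵢ² = 0.1259² + 0.0629² + 0.1608² + 0.1259² + 0.1329² + 0.0699² + 0.0839² + 0.1538² + 0.0839² = 0.015851 + 0.003956 + 0.025857 + 0.015851 + 0.017662 + 0.004886 + 0.007039 + 0.023654 + 0.007039 = 0.121795
B = 1 / 0.121795 = 8.2105
Bₛ = (B − 1)/(n − 1) = (8.2105 − 1)/(9 − 1) = 7.2105/8 = 0.9013

0.90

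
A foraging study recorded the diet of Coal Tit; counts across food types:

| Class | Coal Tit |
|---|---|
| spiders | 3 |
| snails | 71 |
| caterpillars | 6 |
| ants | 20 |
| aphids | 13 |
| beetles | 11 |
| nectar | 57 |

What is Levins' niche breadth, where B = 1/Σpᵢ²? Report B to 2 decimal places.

3.63

Proportions for Coal Tit (n=181): 3/181=0.0166, 71/181=0.3923, 6/181=0.0331, 20/181=0.1105, 13/181=0.0718, 11/181=0.0608, 57/181=0.3149
Σpᵢ² = 0.0166² + 0.3923² + 0.0331² + 0.1105² + 0.0718² + 0.0608² + 0.3149² = 0.000276 + 0.153899 + 0.001096 + 0.012210 + 0.005155 + 0.003697 + 0.099162 = 0.275495
B = 1 / 0.275495 = 3.6298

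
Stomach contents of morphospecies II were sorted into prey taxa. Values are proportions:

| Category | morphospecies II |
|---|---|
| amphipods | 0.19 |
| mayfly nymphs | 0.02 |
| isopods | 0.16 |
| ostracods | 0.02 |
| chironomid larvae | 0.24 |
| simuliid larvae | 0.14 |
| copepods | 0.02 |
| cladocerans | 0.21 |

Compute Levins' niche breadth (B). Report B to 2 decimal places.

Σpᵢ² = 0.19² + 0.02² + 0.16² + 0.02² + 0.24² + 0.14² + 0.02² + 0.21² = 0.0361 + 0.0004 + 0.0256 + 0.0004 + 0.0576 + 0.0196 + 0.0004 + 0.0441 = 0.1842
B = 1 / 0.1842 = 5.4289

5.43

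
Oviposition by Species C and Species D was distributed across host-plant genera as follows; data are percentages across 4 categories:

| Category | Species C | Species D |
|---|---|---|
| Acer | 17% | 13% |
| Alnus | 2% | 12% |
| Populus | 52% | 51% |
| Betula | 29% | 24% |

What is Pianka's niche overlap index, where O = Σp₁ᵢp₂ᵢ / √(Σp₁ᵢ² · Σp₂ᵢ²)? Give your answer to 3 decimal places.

Convert percentages to proportions (divide by 100).
Σ p₁ᵢp₂ᵢ = 0.0221 + 0.0024 + 0.2652 + 0.0696 = 0.3593
Σp_1ᵢ² = 0.17² + 0.02² + 0.52² + 0.29² = 0.0289 + 0.0004 + 0.2704 + 0.0841 = 0.3838
Σp_2ᵢ² = 0.13² + 0.12² + 0.51² + 0.24² = 0.0169 + 0.0144 + 0.2601 + 0.0576 = 0.3490
O = 0.3593 / √(0.3838 × 0.3490) = 0.3593 / 0.365987 = 0.98173

0.982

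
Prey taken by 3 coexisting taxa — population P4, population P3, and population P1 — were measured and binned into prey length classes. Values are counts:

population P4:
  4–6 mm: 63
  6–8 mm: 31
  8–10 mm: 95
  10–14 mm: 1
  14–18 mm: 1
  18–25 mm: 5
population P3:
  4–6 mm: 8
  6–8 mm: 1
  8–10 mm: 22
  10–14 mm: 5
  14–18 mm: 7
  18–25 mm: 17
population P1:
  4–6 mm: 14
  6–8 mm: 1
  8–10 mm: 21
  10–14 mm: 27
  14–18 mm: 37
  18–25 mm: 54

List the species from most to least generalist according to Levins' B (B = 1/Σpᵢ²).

Proportions for population P4 (n=196): 63/196=0.3214, 31/196=0.1582, 95/196=0.4847, 1/196=0.0051, 1/196=0.0051, 5/196=0.0255
Proportions for population P3 (n=60): 8/60=0.1333, 1/60=0.0167, 22/60=0.3667, 5/60=0.0833, 7/60=0.1167, 17/60=0.2833
Proportions for population P1 (n=154): 14/154=0.0909, 1/154=0.0065, 21/154=0.1364, 27/154=0.1753, 37/154=0.2403, 54/154=0.3506
Σp_P4ᵢ² = 0.3214² + 0.1582² + 0.4847² + 0.0051² + 0.0051² + 0.0255² = 0.103298 + 0.025027 + 0.234934 + 0.000026 + 0.000026 + 0.000650 = 0.363961
B_P4 = 1 / 0.363961 = 2.7475
Σp_P3ᵢ² = 0.1333² + 0.0167² + 0.3667² + 0.0833² + 0.1167² + 0.2833² = 0.017769 + 0.000279 + 0.134469 + 0.006939 + 0.013619 + 0.080259 = 0.253334
B_P3 = 1 / 0.253334 = 3.9474
Σp_P1ᵢ² = 0.0909² + 0.0065² + 0.1364² + 0.1753² + 0.2403² + 0.3506² = 0.008263 + 0.000042 + 0.018605 + 0.030730 + 0.057744 + 0.122920 = 0.238304
B_P1 = 1 / 0.238304 = 4.1963
Ranking by B (broadest → narrowest): population P1 (4.20) > population P3 (3.95) > population P4 (2.75)

population P1 > population P3 > population P4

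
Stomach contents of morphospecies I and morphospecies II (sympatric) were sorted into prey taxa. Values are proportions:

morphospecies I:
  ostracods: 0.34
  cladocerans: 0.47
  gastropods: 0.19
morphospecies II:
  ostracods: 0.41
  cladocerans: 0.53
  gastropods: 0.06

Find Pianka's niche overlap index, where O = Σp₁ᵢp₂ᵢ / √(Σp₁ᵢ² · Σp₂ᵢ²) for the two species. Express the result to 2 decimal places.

Σ p₁ᵢp₂ᵢ = 0.1394 + 0.2491 + 0.0114 = 0.3999
Σp_1ᵢ² = 0.34² + 0.47² + 0.19² = 0.1156 + 0.2209 + 0.0361 = 0.3726
Σp_2ᵢ² = 0.41² + 0.53² + 0.06² = 0.1681 + 0.2809 + 0.0036 = 0.4526
O = 0.3999 / √(0.3726 × 0.4526) = 0.3999 / 0.41066 = 0.9738

0.97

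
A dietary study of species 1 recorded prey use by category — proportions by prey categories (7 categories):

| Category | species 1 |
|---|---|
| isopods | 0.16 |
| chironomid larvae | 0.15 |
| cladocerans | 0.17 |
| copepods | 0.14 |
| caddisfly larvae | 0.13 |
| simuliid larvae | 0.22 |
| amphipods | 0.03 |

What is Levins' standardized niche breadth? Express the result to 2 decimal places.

Σpᵢ² = 0.16² + 0.15² + 0.17² + 0.14² + 0.13² + 0.22² + 0.03² = 0.0256 + 0.0225 + 0.0289 + 0.0196 + 0.0169 + 0.0484 + 0.0009 = 0.1628
B = 1 / 0.1628 = 6.1425
Bₛ = (B − 1)/(n − 1) = (6.1425 − 1)/(7 − 1) = 5.1425/6 = 0.8571

0.86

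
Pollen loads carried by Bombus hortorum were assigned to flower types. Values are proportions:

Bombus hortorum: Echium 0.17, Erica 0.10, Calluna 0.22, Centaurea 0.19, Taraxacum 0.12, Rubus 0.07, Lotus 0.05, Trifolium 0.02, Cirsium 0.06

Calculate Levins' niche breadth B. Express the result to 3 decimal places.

6.702

Σpᵢ² = 0.17² + 0.10² + 0.22² + 0.19² + 0.12² + 0.07² + 0.05² + 0.02² + 0.06² = 0.0289 + 0.0100 + 0.0484 + 0.0361 + 0.0144 + 0.0049 + 0.0025 + 0.0004 + 0.0036 = 0.1492
B = 1 / 0.1492 = 6.70241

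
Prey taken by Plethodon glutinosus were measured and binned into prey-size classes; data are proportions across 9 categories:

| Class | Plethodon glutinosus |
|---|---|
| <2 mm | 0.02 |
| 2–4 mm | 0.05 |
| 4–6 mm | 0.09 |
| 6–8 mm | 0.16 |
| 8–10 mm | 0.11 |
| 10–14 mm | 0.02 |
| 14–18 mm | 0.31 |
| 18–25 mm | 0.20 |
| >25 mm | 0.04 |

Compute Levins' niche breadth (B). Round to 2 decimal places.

5.35

Σpᵢ² = 0.02² + 0.05² + 0.09² + 0.16² + 0.11² + 0.02² + 0.31² + 0.20² + 0.04² = 0.0004 + 0.0025 + 0.0081 + 0.0256 + 0.0121 + 0.0004 + 0.0961 + 0.0400 + 0.0016 = 0.1868
B = 1 / 0.1868 = 5.3533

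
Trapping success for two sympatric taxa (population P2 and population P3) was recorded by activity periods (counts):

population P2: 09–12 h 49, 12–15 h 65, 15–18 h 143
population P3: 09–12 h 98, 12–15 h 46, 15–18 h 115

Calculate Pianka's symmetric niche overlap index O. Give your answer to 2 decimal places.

Proportions for population P2 (n=257): 49/257=0.1907, 65/257=0.2529, 143/257=0.5564
Proportions for population P3 (n=259): 98/259=0.3784, 46/259=0.1776, 115/259=0.4440
Σ p₁ᵢp₂ᵢ = 0.072161 + 0.044915 + 0.247042 = 0.364118
Σp_1ᵢ² = 0.1907² + 0.2529² + 0.5564² = 0.036366 + 0.063958 + 0.309581 = 0.409905
Σp_2ᵢ² = 0.3784² + 0.1776² + 0.4440² = 0.143187 + 0.031542 + 0.197136 = 0.371865
O = 0.364118 / √(0.409905 × 0.371865) = 0.364118 / 0.3904220 = 0.9326

0.93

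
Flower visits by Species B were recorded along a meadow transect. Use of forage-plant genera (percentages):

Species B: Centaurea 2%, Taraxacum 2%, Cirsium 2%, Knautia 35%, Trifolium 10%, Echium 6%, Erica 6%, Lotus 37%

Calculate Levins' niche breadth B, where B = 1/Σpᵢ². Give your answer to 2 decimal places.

Convert percentages to proportions (divide by 100).
Σpᵢ² = 0.02² + 0.02² + 0.02² + 0.35² + 0.10² + 0.06² + 0.06² + 0.37² = 0.0004 + 0.0004 + 0.0004 + 0.1225 + 0.0100 + 0.0036 + 0.0036 + 0.1369 = 0.2778
B = 1 / 0.2778 = 3.5997

3.60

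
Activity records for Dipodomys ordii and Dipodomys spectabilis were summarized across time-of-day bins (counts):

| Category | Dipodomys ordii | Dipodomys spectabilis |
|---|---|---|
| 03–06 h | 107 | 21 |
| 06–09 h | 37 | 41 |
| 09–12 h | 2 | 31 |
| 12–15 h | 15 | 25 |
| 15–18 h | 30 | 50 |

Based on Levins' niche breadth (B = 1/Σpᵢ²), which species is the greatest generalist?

Dipodomys spectabilis

Proportions for Dipodomys ordii (n=191): 107/191=0.5602, 37/191=0.1937, 2/191=0.0105, 15/191=0.0785, 30/191=0.1571
Proportions for Dipodomys spectabilis (n=168): 21/168=0.1250, 41/168=0.2440, 31/168=0.1845, 25/168=0.1488, 50/168=0.2976
Σp_ordiᵢ² = 0.5602² + 0.1937² + 0.0105² + 0.0785² + 0.1571² = 0.313824 + 0.037520 + 0.000110 + 0.006162 + 0.024680 = 0.382296
B_ordi = 1 / 0.382296 = 2.6158
Σp_specᵢ² = 0.1250² + 0.2440² + 0.1845² + 0.1488² + 0.2976² = 0.015625 + 0.059536 + 0.034040 + 0.022141 + 0.088566 = 0.219908
B_spec = 1 / 0.219908 = 4.5474
Highest B → broadest niche (most generalist): Dipodomys spectabilis (B = 4.55).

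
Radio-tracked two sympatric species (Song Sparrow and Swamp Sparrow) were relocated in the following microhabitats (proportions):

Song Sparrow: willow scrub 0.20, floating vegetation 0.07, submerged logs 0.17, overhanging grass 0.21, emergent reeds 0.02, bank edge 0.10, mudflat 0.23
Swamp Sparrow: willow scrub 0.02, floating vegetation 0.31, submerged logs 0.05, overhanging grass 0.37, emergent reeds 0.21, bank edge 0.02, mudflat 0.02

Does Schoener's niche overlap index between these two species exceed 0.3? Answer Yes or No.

Σ|p₁ᵢ − p₂ᵢ| = 0.18 + 0.24 + 0.12 + 0.16 + 0.19 + 0.08 + 0.21 = 1.18
D = 1 − ½ × 1.18 = 1 − 0.590 = 0.4100
D = 0.4100 > 0.3 → Yes.

Yes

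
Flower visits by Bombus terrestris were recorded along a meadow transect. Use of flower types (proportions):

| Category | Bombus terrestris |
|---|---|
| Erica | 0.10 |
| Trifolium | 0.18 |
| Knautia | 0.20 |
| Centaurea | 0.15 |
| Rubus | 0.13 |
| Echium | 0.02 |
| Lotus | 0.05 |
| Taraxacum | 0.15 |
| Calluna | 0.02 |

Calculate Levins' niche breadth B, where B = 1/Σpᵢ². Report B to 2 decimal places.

Σpᵢ² = 0.10² + 0.18² + 0.20² + 0.15² + 0.13² + 0.02² + 0.05² + 0.15² + 0.02² = 0.0100 + 0.0324 + 0.0400 + 0.0225 + 0.0169 + 0.0004 + 0.0025 + 0.0225 + 0.0004 = 0.1476
B = 1 / 0.1476 = 6.7751

6.78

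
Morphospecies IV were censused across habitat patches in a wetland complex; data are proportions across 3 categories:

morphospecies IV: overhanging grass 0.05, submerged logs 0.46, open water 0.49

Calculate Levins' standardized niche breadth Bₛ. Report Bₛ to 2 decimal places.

0.60

Σpᵢ² = 0.05² + 0.46² + 0.49² = 0.0025 + 0.2116 + 0.2401 = 0.4542
B = 1 / 0.4542 = 2.2017
Bₛ = (B − 1)/(n − 1) = (2.2017 − 1)/(3 − 1) = 1.2017/2 = 0.6009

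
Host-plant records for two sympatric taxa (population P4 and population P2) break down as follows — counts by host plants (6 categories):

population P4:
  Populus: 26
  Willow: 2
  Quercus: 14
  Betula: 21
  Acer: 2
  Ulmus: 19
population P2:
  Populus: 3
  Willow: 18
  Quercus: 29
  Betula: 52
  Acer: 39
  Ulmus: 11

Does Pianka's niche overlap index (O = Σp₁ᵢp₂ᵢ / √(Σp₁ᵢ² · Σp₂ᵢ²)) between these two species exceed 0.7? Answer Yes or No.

No

Proportions for population P4 (n=84): 26/84=0.3095, 2/84=0.0238, 14/84=0.1667, 21/84=0.2500, 2/84=0.0238, 19/84=0.2262
Proportions for population P2 (n=152): 3/152=0.0197, 18/152=0.1184, 29/152=0.1908, 52/152=0.3421, 39/152=0.2566, 11/152=0.0724
Σ p₁ᵢp₂ᵢ = 0.006097 + 0.002818 + 0.031806 + 0.085525 + 0.006107 + 0.016377 = 0.148730
Σp_1ᵢ² = 0.3095² + 0.0238² + 0.1667² + 0.2500² + 0.0238² + 0.2262² = 0.095790 + 0.000566 + 0.027789 + 0.062500 + 0.000566 + 0.051166 = 0.238377
Σp_2ᵢ² = 0.0197² + 0.1184² + 0.1908² + 0.3421² + 0.2566² + 0.0724² = 0.000388 + 0.014019 + 0.036405 + 0.117032 + 0.065844 + 0.005242 = 0.238930
O = 0.148730 / √(0.238377 × 0.238930) = 0.148730 / 0.2386533 = 0.6232
O = 0.6232 < 0.7 → No.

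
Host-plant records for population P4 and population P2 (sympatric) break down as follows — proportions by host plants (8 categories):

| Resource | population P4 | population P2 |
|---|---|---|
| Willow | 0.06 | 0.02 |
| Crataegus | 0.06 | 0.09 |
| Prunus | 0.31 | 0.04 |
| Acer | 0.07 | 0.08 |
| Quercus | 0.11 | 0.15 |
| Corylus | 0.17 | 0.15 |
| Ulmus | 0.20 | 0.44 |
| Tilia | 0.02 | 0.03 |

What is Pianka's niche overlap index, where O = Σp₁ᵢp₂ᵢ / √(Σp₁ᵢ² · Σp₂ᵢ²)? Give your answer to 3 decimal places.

Σ p₁ᵢp₂ᵢ = 0.0012 + 0.0054 + 0.0124 + 0.0056 + 0.0165 + 0.0255 + 0.0880 + 0.0006 = 0.1552
Σp_1ᵢ² = 0.06² + 0.06² + 0.31² + 0.07² + 0.11² + 0.17² + 0.20² + 0.02² = 0.0036 + 0.0036 + 0.0961 + 0.0049 + 0.0121 + 0.0289 + 0.0400 + 0.0004 = 0.1896
Σp_2ᵢ² = 0.02² + 0.09² + 0.04² + 0.08² + 0.15² + 0.15² + 0.44² + 0.03² = 0.0004 + 0.0081 + 0.0016 + 0.0064 + 0.0225 + 0.0225 + 0.1936 + 0.0009 = 0.2560
O = 0.1552 / √(0.1896 × 0.2560) = 0.1552 / 0.220313 = 0.70445

0.704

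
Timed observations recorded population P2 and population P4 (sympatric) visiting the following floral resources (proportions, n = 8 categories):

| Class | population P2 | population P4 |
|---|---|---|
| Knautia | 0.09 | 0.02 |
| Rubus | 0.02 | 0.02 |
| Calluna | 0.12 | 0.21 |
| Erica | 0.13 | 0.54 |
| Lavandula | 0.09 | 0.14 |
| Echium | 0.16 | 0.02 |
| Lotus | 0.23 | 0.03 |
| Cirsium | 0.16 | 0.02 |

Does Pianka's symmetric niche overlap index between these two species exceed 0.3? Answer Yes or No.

Yes

Σ p₁ᵢp₂ᵢ = 0.0018 + 0.0004 + 0.0252 + 0.0702 + 0.0126 + 0.0032 + 0.0069 + 0.0032 = 0.1235
Σp_1ᵢ² = 0.09² + 0.02² + 0.12² + 0.13² + 0.09² + 0.16² + 0.23² + 0.16² = 0.0081 + 0.0004 + 0.0144 + 0.0169 + 0.0081 + 0.0256 + 0.0529 + 0.0256 = 0.1520
Σp_2ᵢ² = 0.02² + 0.02² + 0.21² + 0.54² + 0.14² + 0.02² + 0.03² + 0.02² = 0.0004 + 0.0004 + 0.0441 + 0.2916 + 0.0196 + 0.0004 + 0.0009 + 0.0004 = 0.3578
O = 0.1235 / √(0.1520 × 0.3578) = 0.1235 / 0.23321 = 0.5296
O = 0.5296 > 0.3 → Yes.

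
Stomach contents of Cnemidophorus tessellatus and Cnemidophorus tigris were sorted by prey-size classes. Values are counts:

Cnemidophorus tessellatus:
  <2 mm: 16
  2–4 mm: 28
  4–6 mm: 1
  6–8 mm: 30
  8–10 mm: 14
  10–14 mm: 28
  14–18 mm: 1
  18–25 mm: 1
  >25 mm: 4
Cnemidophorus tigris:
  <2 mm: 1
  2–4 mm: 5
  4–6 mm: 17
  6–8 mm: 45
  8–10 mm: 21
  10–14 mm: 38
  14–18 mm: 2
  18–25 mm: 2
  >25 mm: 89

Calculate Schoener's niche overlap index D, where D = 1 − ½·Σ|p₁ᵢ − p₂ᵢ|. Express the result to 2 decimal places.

Proportions for Cnemidophorus tessellatus (n=123): 16/123=0.1301, 28/123=0.2276, 1/123=0.0081, 30/123=0.2439, 14/123=0.1138, 28/123=0.2276, 1/123=0.0081, 1/123=0.0081, 4/123=0.0325
Proportions for Cnemidophorus tigris (n=220): 1/220=0.0045, 5/220=0.0227, 17/220=0.0773, 45/220=0.2045, 21/220=0.0955, 38/220=0.1727, 2/220=0.0091, 2/220=0.0091, 89/220=0.4045
Σ|p₁ᵢ − p₂ᵢ| = 0.1256 + 0.2049 + 0.0692 + 0.0394 + 0.0183 + 0.0549 + 0.0010 + 0.0010 + 0.3720 = 0.8863
D = 1 − ½ × 0.8863 = 1 − 0.44315 = 0.55685

0.56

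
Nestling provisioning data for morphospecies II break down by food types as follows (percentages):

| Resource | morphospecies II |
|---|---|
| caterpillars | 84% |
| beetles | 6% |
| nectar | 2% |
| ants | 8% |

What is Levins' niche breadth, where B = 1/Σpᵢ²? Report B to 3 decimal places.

1.397

Convert percentages to proportions (divide by 100).
Σpᵢ² = 0.84² + 0.06² + 0.02² + 0.08² = 0.7056 + 0.0036 + 0.0004 + 0.0064 = 0.7160
B = 1 / 0.7160 = 1.39665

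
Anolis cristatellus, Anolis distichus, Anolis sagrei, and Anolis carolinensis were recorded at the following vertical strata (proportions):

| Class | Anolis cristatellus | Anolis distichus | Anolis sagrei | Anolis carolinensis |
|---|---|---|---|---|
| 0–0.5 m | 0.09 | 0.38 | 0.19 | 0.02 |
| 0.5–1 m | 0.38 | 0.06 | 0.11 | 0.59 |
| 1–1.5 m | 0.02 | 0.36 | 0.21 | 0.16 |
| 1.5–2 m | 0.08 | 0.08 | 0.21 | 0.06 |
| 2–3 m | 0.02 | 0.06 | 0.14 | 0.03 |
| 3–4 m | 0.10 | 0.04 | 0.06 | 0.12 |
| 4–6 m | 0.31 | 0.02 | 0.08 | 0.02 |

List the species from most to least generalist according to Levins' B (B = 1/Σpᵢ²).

Anolis sagrei > Anolis cristatellus > Anolis distichus > Anolis carolinensis

Σp_crisᵢ² = 0.09² + 0.38² + 0.02² + 0.08² + 0.02² + 0.10² + 0.31² = 0.0081 + 0.1444 + 0.0004 + 0.0064 + 0.0004 + 0.0100 + 0.0961 = 0.2658
B_cris = 1 / 0.2658 = 3.7622
Σp_distᵢ² = 0.38² + 0.06² + 0.36² + 0.08² + 0.06² + 0.04² + 0.02² = 0.1444 + 0.0036 + 0.1296 + 0.0064 + 0.0036 + 0.0016 + 0.0004 = 0.2896
B_dist = 1 / 0.2896 = 3.4530
Σp_sagrᵢ² = 0.19² + 0.11² + 0.21² + 0.21² + 0.14² + 0.06² + 0.08² = 0.0361 + 0.0121 + 0.0441 + 0.0441 + 0.0196 + 0.0036 + 0.0064 = 0.1660
B_sagr = 1 / 0.1660 = 6.0241
Σp_caroᵢ² = 0.02² + 0.59² + 0.16² + 0.06² + 0.03² + 0.12² + 0.02² = 0.0004 + 0.3481 + 0.0256 + 0.0036 + 0.0009 + 0.0144 + 0.0004 = 0.3934
B_caro = 1 / 0.3934 = 2.5419
Ranking by B (broadest → narrowest): Anolis sagrei (6.02) > Anolis cristatellus (3.76) > Anolis distichus (3.45) > Anolis carolinensis (2.54)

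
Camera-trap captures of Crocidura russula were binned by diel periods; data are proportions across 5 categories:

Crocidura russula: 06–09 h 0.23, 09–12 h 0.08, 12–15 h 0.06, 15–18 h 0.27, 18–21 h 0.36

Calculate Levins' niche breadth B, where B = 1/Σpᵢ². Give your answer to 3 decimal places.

Σpᵢ² = 0.23² + 0.08² + 0.06² + 0.27² + 0.36² = 0.0529 + 0.0064 + 0.0036 + 0.0729 + 0.1296 = 0.2654
B = 1 / 0.2654 = 3.76790

3.768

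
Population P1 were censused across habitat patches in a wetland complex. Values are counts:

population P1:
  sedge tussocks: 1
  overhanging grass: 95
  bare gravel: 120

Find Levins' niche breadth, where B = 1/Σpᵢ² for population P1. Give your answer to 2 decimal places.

1.99

Proportions for population P1 (n=216): 1/216=0.0046, 95/216=0.4398, 120/216=0.5556
Σpᵢ² = 0.0046² + 0.4398² + 0.5556² = 0.000021 + 0.193424 + 0.308691 = 0.502136
B = 1 / 0.502136 = 1.9915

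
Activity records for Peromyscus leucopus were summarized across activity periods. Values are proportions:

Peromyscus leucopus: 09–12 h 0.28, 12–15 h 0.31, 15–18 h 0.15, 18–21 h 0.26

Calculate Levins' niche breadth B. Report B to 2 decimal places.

Σpᵢ² = 0.28² + 0.31² + 0.15² + 0.26² = 0.0784 + 0.0961 + 0.0225 + 0.0676 = 0.2646
B = 1 / 0.2646 = 3.7793

3.78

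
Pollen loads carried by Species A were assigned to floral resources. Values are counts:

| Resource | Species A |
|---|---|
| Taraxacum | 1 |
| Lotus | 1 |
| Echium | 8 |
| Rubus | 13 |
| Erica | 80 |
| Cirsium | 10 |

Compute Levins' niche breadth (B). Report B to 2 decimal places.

Proportions for Species A (n=113): 1/113=0.0088, 1/113=0.0088, 8/113=0.0708, 13/113=0.1150, 80/113=0.7080, 10/113=0.0885
Σpᵢ² = 0.0088² + 0.0088² + 0.0708² + 0.1150² + 0.7080² + 0.0885² = 0.000077 + 0.000077 + 0.005013 + 0.013225 + 0.501264 + 0.007832 = 0.527488
B = 1 / 0.527488 = 1.8958

1.90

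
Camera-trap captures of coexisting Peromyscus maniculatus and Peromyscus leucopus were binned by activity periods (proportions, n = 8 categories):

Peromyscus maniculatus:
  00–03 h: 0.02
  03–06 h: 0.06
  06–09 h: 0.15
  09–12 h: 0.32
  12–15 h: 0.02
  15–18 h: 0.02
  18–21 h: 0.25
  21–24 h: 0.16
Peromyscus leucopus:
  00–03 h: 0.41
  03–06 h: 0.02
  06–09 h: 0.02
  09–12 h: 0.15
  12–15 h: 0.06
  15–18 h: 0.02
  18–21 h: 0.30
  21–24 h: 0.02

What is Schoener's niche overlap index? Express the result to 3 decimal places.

0.520

Σ|p₁ᵢ − p₂ᵢ| = 0.39 + 0.04 + 0.13 + 0.17 + 0.04 + 0.00 + 0.05 + 0.14 = 0.96
D = 1 − ½ × 0.96 = 1 − 0.480 = 0.52000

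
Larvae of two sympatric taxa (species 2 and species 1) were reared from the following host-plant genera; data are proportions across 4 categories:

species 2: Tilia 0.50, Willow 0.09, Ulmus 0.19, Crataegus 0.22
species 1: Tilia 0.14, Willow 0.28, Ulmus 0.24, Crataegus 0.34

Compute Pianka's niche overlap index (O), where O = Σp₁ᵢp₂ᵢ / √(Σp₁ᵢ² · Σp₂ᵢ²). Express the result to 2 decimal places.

Σ p₁ᵢp₂ᵢ = 0.0700 + 0.0252 + 0.0456 + 0.0748 = 0.2156
Σp_1ᵢ² = 0.50² + 0.09² + 0.19² + 0.22² = 0.2500 + 0.0081 + 0.0361 + 0.0484 = 0.3426
Σp_2ᵢ² = 0.14² + 0.28² + 0.24² + 0.34² = 0.0196 + 0.0784 + 0.0576 + 0.1156 = 0.2712
O = 0.2156 / √(0.3426 × 0.2712) = 0.2156 / 0.30482 = 0.7073

0.71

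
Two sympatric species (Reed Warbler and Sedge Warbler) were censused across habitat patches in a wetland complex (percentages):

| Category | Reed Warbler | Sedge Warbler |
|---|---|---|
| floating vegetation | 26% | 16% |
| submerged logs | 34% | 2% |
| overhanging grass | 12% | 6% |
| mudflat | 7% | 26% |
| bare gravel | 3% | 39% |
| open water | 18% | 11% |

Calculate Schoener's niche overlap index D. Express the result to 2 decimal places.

0.45

Convert percentages to proportions (divide by 100).
Σ|p₁ᵢ − p₂ᵢ| = 0.10 + 0.32 + 0.06 + 0.19 + 0.36 + 0.07 = 1.10
D = 1 − ½ × 1.10 = 1 − 0.550 = 0.4500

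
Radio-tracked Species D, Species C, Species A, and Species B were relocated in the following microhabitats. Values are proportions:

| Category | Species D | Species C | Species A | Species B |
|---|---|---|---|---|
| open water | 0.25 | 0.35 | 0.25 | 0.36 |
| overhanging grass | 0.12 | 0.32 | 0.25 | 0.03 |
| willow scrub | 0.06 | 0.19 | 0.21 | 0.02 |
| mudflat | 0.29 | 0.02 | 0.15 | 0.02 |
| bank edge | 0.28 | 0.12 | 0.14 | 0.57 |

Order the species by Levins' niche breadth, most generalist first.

Species A > Species D > Species C > Species B

Σp_Dᵢ² = 0.25² + 0.12² + 0.06² + 0.29² + 0.28² = 0.0625 + 0.0144 + 0.0036 + 0.0841 + 0.0784 = 0.2430
B_D = 1 / 0.2430 = 4.1152
Σp_Cᵢ² = 0.35² + 0.32² + 0.19² + 0.02² + 0.12² = 0.1225 + 0.1024 + 0.0361 + 0.0004 + 0.0144 = 0.2758
B_C = 1 / 0.2758 = 3.6258
Σp_Aᵢ² = 0.25² + 0.25² + 0.21² + 0.15² + 0.14² = 0.0625 + 0.0625 + 0.0441 + 0.0225 + 0.0196 = 0.2112
B_A = 1 / 0.2112 = 4.7348
Σp_Bᵢ² = 0.36² + 0.03² + 0.02² + 0.02² + 0.57² = 0.1296 + 0.0009 + 0.0004 + 0.0004 + 0.3249 = 0.4562
B_B = 1 / 0.4562 = 2.1920
Ranking by B (broadest → narrowest): Species A (4.73) > Species D (4.12) > Species C (3.63) > Species B (2.19)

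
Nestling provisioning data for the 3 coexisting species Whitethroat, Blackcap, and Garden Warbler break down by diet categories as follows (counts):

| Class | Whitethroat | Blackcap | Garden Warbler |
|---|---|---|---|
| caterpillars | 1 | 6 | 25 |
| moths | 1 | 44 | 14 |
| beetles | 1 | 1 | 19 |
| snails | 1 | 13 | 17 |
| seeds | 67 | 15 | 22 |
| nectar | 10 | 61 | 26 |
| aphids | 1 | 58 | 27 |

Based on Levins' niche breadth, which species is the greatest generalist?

Garden Warbler

Proportions for Whitethroat (n=82): 1/82=0.0122, 1/82=0.0122, 1/82=0.0122, 1/82=0.0122, 67/82=0.8171, 10/82=0.1220, 1/82=0.0122
Proportions for Blackcap (n=198): 6/198=0.0303, 44/198=0.2222, 1/198=0.0051, 13/198=0.0657, 15/198=0.0758, 61/198=0.3081, 58/198=0.2929
Proportions for Garden Warbler (n=150): 25/150=0.1667, 14/150=0.0933, 19/150=0.1267, 17/150=0.1133, 22/150=0.1467, 26/150=0.1733, 27/150=0.1800
Σp_Whitᵢ² = 0.0122² + 0.0122² + 0.0122² + 0.0122² + 0.8171² + 0.1220² + 0.0122² = 0.000149 + 0.000149 + 0.000149 + 0.000149 + 0.667652 + 0.014884 + 0.000149 = 0.683281
B_Whit = 1 / 0.683281 = 1.4635
Σp_Blacᵢ² = 0.0303² + 0.2222² + 0.0051² + 0.0657² + 0.0758² + 0.3081² + 0.2929² = 0.000918 + 0.049373 + 0.000026 + 0.004316 + 0.005746 + 0.094926 + 0.085790 = 0.241095
B_Blac = 1 / 0.241095 = 4.1477
Σp_Warbᵢ² = 0.1667² + 0.0933² + 0.1267² + 0.1133² + 0.1467² + 0.1733² + 0.1800² = 0.027789 + 0.008705 + 0.016053 + 0.012837 + 0.021521 + 0.030033 + 0.032400 = 0.149338
B_Warb = 1 / 0.149338 = 6.6962
Highest B → broadest niche (most generalist): Garden Warbler (B = 6.70).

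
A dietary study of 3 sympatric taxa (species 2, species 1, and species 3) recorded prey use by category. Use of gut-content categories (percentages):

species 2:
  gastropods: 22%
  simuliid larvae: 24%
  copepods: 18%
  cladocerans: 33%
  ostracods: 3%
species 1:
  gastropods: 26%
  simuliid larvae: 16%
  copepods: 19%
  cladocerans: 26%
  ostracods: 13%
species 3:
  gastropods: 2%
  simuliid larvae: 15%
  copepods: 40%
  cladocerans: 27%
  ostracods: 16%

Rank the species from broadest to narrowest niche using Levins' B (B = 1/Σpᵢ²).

Convert percentages to proportions (divide by 100).
Σp_2ᵢ² = 0.22² + 0.24² + 0.18² + 0.33² + 0.03² = 0.0484 + 0.0576 + 0.0324 + 0.1089 + 0.0009 = 0.2482
B_2 = 1 / 0.2482 = 4.0290
Σp_1ᵢ² = 0.26² + 0.16² + 0.19² + 0.26² + 0.13² = 0.0676 + 0.0256 + 0.0361 + 0.0676 + 0.0169 = 0.2138
B_1 = 1 / 0.2138 = 4.6773
Σp_3ᵢ² = 0.02² + 0.15² + 0.40² + 0.27² + 0.16² = 0.0004 + 0.0225 + 0.1600 + 0.0729 + 0.0256 = 0.2814
B_3 = 1 / 0.2814 = 3.5537
Ranking by B (broadest → narrowest): species 1 (4.68) > species 2 (4.03) > species 3 (3.55)

species 1 > species 2 > species 3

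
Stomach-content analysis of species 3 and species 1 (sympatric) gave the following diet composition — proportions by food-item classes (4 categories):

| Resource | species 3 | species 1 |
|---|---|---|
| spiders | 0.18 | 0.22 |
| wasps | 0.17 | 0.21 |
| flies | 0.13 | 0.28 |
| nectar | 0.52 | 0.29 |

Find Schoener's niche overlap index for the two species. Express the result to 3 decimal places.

Σ|p₁ᵢ − p₂ᵢ| = 0.04 + 0.04 + 0.15 + 0.23 = 0.46
D = 1 − ½ × 0.46 = 1 − 0.230 = 0.77000

0.770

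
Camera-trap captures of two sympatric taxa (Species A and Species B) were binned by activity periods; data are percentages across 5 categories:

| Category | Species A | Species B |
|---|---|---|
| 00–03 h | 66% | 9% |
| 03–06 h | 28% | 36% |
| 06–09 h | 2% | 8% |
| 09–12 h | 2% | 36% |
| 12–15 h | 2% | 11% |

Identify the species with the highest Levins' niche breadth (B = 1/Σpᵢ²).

Convert percentages to proportions (divide by 100).
Σp_Aᵢ² = 0.66² + 0.28² + 0.02² + 0.02² + 0.02² = 0.4356 + 0.0784 + 0.0004 + 0.0004 + 0.0004 = 0.5152
B_A = 1 / 0.5152 = 1.9410
Σp_Bᵢ² = 0.09² + 0.36² + 0.08² + 0.36² + 0.11² = 0.0081 + 0.1296 + 0.0064 + 0.1296 + 0.0121 = 0.2858
B_B = 1 / 0.2858 = 3.4990
Highest B → broadest niche (most generalist): Species B (B = 3.50).

Species B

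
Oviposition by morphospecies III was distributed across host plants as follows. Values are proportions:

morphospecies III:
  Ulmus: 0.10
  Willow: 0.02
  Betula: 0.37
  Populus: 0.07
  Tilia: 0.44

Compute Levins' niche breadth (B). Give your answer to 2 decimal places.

Σpᵢ² = 0.10² + 0.02² + 0.37² + 0.07² + 0.44² = 0.0100 + 0.0004 + 0.1369 + 0.0049 + 0.1936 = 0.3458
B = 1 / 0.3458 = 2.8918

2.89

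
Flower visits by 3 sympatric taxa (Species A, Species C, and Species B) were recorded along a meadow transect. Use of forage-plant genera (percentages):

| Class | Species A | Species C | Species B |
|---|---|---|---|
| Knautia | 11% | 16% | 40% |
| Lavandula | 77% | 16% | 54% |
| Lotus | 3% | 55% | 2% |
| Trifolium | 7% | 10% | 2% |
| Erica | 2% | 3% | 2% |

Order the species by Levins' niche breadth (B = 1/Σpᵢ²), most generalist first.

Convert percentages to proportions (divide by 100).
Σp_Aᵢ² = 0.11² + 0.77² + 0.03² + 0.07² + 0.02² = 0.0121 + 0.5929 + 0.0009 + 0.0049 + 0.0004 = 0.6112
B_A = 1 / 0.6112 = 1.6361
Σp_Cᵢ² = 0.16² + 0.16² + 0.55² + 0.10² + 0.03² = 0.0256 + 0.0256 + 0.3025 + 0.0100 + 0.0009 = 0.3646
B_C = 1 / 0.3646 = 2.7427
Σp_Bᵢ² = 0.40² + 0.54² + 0.02² + 0.02² + 0.02² = 0.1600 + 0.2916 + 0.0004 + 0.0004 + 0.0004 = 0.4528
B_B = 1 / 0.4528 = 2.2085
Ranking by B (broadest → narrowest): Species C (2.74) > Species B (2.21) > Species A (1.64)

Species C > Species B > Species A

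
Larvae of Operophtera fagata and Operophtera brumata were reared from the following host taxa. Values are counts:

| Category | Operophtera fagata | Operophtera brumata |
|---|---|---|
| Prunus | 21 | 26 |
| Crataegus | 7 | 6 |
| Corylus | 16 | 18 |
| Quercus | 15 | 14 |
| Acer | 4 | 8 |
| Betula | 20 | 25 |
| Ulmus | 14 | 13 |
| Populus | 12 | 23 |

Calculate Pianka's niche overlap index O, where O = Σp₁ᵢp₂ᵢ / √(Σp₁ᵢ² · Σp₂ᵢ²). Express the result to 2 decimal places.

Proportions for Operophtera fagata (n=109): 21/109=0.1927, 7/109=0.0642, 16/109=0.1468, 15/109=0.1376, 4/109=0.0367, 20/109=0.1835, 14/109=0.1284, 12/109=0.1101
Proportions for Operophtera brumata (n=133): 26/133=0.1955, 6/133=0.0451, 18/133=0.1353, 14/133=0.1053, 8/133=0.0602, 25/133=0.1880, 13/133=0.0977, 23/133=0.1729
Σ p₁ᵢp₂ᵢ = 0.037673 + 0.002895 + 0.019862 + 0.014489 + 0.002209 + 0.034498 + 0.012545 + 0.019036 = 0.143207
Σp_1ᵢ² = 0.1927² + 0.0642² + 0.1468² + 0.1376² + 0.0367² + 0.1835² + 0.1284² + 0.1101² = 0.037133 + 0.004122 + 0.021550 + 0.018934 + 0.001347 + 0.033672 + 0.016487 + 0.012122 = 0.145367
Σp_2ᵢ² = 0.1955² + 0.0451² + 0.1353² + 0.1053² + 0.0602² + 0.1880² + 0.0977² + 0.1729² = 0.038220 + 0.002034 + 0.018306 + 0.011088 + 0.003624 + 0.035344 + 0.009545 + 0.029894 = 0.148055
O = 0.143207 / √(0.145367 × 0.148055) = 0.143207 / 0.1467048 = 0.9762

0.98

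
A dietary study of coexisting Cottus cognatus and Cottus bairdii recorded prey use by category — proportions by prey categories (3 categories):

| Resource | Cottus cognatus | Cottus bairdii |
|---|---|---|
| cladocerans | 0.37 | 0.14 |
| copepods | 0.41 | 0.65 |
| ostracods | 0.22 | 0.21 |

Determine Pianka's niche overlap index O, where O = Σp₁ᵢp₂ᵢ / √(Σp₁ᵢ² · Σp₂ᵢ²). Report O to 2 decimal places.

0.88

Σ p₁ᵢp₂ᵢ = 0.0518 + 0.2665 + 0.0462 = 0.3645
Σp_1ᵢ² = 0.37² + 0.41² + 0.22² = 0.1369 + 0.1681 + 0.0484 = 0.3534
Σp_2ᵢ² = 0.14² + 0.65² + 0.21² = 0.0196 + 0.4225 + 0.0441 = 0.4862
O = 0.3645 / √(0.3534 × 0.4862) = 0.3645 / 0.41452 = 0.8793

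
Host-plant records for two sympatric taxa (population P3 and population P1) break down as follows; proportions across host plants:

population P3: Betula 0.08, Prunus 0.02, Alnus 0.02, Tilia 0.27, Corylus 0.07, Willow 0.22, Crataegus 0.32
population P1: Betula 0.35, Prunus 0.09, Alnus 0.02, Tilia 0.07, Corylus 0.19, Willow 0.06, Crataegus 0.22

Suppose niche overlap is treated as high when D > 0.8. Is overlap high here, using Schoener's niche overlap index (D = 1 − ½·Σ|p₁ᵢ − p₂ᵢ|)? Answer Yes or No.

Σ|p₁ᵢ − p₂ᵢ| = 0.27 + 0.07 + 0.00 + 0.20 + 0.12 + 0.16 + 0.10 = 0.92
D = 1 − ½ × 0.92 = 1 − 0.460 = 0.5400
D = 0.5400 < 0.8 → No.

No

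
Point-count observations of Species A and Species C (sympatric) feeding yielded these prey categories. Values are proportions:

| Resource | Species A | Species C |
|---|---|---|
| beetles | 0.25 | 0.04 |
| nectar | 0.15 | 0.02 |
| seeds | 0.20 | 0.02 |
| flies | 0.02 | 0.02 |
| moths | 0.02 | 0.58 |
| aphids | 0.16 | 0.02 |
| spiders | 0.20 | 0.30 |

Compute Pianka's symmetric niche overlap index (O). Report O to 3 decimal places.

0.322

Σ p₁ᵢp₂ᵢ = 0.0100 + 0.0030 + 0.0040 + 0.0004 + 0.0116 + 0.0032 + 0.0600 = 0.0922
Σp_1ᵢ² = 0.25² + 0.15² + 0.20² + 0.02² + 0.02² + 0.16² + 0.20² = 0.0625 + 0.0225 + 0.0400 + 0.0004 + 0.0004 + 0.0256 + 0.0400 = 0.1914
Σp_2ᵢ² = 0.04² + 0.02² + 0.02² + 0.02² + 0.58² + 0.02² + 0.30² = 0.0016 + 0.0004 + 0.0004 + 0.0004 + 0.3364 + 0.0004 + 0.0900 = 0.4296
O = 0.0922 / √(0.1914 × 0.4296) = 0.0922 / 0.286750 = 0.32153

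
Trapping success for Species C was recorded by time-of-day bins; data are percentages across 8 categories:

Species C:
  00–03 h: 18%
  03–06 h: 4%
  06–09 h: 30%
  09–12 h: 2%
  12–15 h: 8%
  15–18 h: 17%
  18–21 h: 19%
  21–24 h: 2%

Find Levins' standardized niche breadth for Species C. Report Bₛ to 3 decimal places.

0.585

Convert percentages to proportions (divide by 100).
Σpᵢ² = 0.18² + 0.04² + 0.30² + 0.02² + 0.08² + 0.17² + 0.19² + 0.02² = 0.0324 + 0.0016 + 0.0900 + 0.0004 + 0.0064 + 0.0289 + 0.0361 + 0.0004 = 0.1962
B = 1 / 0.1962 = 5.09684
Bₛ = (B − 1)/(n − 1) = (5.09684 − 1)/(8 − 1) = 4.09684/7 = 0.58526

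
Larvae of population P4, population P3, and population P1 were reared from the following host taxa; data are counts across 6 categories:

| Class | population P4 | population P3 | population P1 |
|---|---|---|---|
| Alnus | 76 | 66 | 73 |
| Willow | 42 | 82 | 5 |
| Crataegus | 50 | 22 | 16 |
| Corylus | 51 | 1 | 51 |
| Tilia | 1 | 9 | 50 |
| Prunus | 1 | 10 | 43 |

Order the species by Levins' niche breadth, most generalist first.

population P1 > population P4 > population P3

Proportions for population P4 (n=221): 76/221=0.3439, 42/221=0.1900, 50/221=0.2262, 51/221=0.2308, 1/221=0.0045, 1/221=0.0045
Proportions for population P3 (n=190): 66/190=0.3474, 82/190=0.4316, 22/190=0.1158, 1/190=0.0053, 9/190=0.0474, 10/190=0.0526
Proportions for population P1 (n=238): 73/238=0.3067, 5/238=0.0210, 16/238=0.0672, 51/238=0.2143, 50/238=0.2101, 43/238=0.1807
Σp_P4ᵢ² = 0.3439² + 0.1900² + 0.2262² + 0.2308² + 0.0045² + 0.0045² = 0.118267 + 0.036100 + 0.051166 + 0.053269 + 0.000020 + 0.000020 = 0.258842
B_P4 = 1 / 0.258842 = 3.8634
Σp_P3ᵢ² = 0.3474² + 0.4316² + 0.1158² + 0.0053² + 0.0474² + 0.0526² = 0.120687 + 0.186279 + 0.013410 + 0.000028 + 0.002247 + 0.002767 = 0.325418
B_P3 = 1 / 0.325418 = 3.0730
Σp_P1ᵢ² = 0.3067² + 0.0210² + 0.0672² + 0.2143² + 0.2101² + 0.1807² = 0.094065 + 0.000441 + 0.004516 + 0.045924 + 0.044142 + 0.032652 = 0.221740
B_P1 = 1 / 0.221740 = 4.5098
Ranking by B (broadest → narrowest): population P1 (4.51) > population P4 (3.86) > population P3 (3.07)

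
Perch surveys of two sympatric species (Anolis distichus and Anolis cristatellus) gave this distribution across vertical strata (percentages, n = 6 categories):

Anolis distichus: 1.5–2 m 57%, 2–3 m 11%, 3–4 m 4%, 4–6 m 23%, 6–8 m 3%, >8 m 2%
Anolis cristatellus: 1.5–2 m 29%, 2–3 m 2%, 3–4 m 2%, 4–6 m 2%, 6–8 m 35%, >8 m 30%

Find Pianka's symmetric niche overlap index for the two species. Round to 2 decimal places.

Convert percentages to proportions (divide by 100).
Σ p₁ᵢp₂ᵢ = 0.1653 + 0.0022 + 0.0008 + 0.0046 + 0.0105 + 0.0060 = 0.1894
Σp_1ᵢ² = 0.57² + 0.11² + 0.04² + 0.23² + 0.03² + 0.02² = 0.3249 + 0.0121 + 0.0016 + 0.0529 + 0.0009 + 0.0004 = 0.3928
Σp_2ᵢ² = 0.29² + 0.02² + 0.02² + 0.02² + 0.35² + 0.30² = 0.0841 + 0.0004 + 0.0004 + 0.0004 + 0.1225 + 0.0900 = 0.2978
O = 0.1894 / √(0.3928 × 0.2978) = 0.1894 / 0.34202 = 0.5538

0.55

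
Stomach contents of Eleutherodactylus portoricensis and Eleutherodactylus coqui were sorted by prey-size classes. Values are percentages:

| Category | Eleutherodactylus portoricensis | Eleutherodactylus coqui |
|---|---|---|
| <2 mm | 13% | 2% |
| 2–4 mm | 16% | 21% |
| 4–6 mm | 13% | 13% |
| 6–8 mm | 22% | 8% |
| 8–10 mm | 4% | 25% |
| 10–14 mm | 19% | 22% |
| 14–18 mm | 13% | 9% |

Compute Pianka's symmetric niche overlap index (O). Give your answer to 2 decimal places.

Convert percentages to proportions (divide by 100).
Σ p₁ᵢp₂ᵢ = 0.0026 + 0.0336 + 0.0169 + 0.0176 + 0.0100 + 0.0418 + 0.0117 = 0.1342
Σp_1ᵢ² = 0.13² + 0.16² + 0.13² + 0.22² + 0.04² + 0.19² + 0.13² = 0.0169 + 0.0256 + 0.0169 + 0.0484 + 0.0016 + 0.0361 + 0.0169 = 0.1624
Σp_2ᵢ² = 0.02² + 0.21² + 0.13² + 0.08² + 0.25² + 0.22² + 0.09² = 0.0004 + 0.0441 + 0.0169 + 0.0064 + 0.0625 + 0.0484 + 0.0081 = 0.1868
O = 0.1342 / √(0.1624 × 0.1868) = 0.1342 / 0.17417 = 0.7705

0.77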